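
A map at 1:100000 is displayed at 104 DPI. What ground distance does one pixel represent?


pixel_cm = 2.54 / 104 ≈ 0.024423 cm
ground = pixel_cm * 100000 / 100 = 2.54 * 100000 / (104 * 100) = 254000 / 10400 ≈ 24.42 m

24.42 m


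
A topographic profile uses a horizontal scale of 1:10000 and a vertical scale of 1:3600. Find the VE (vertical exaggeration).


VE = horizontal_scale / vertical_scale = 10000 / 3600 ≈ 2.8

2.8x


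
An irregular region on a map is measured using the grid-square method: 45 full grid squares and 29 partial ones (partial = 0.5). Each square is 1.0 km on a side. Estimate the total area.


effective squares = 45 + 29 * 0.5 = 59.5
area = 59.5 * 1.0 = 59.5 km^2

59.5 km^2


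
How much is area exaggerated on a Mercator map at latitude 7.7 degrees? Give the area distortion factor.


area_distortion = 1/cos^2(7.7) = 1.018

1.018


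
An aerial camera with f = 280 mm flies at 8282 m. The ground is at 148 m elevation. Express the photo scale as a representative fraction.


scale = f / (H - h) = 280 mm / 8134 m = 280 / 8134000 = 1:29050

1:29050


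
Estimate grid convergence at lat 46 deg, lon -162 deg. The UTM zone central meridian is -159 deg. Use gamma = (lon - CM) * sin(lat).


gamma = (-162 - -159) * sin(46) = -3 * 0.71934 = -2.158 degrees

-2.158 degrees


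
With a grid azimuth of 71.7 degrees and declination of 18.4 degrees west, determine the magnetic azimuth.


magnetic azimuth = grid azimuth - declination (east +ve)
mag_az = 71.7 - -18.4 = 90.1 degrees

90.1 degrees


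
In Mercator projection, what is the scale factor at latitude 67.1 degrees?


SF = 1 / cos(67.1) = 1 / 0.389124 = 2.57

2.57


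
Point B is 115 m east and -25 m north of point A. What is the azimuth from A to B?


az = atan2(115, -25) = 102.3 deg
adjusted to 0-360: 102.3 degrees

102.3 degrees


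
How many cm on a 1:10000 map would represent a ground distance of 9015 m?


map_cm = 9015 * 100 / 10000 = 90.15 cm

90.15 cm


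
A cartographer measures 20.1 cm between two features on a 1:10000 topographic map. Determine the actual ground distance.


ground = 20.1 cm * 10000 / 100 = 2010.0 m = 2.01 km

2.01 km


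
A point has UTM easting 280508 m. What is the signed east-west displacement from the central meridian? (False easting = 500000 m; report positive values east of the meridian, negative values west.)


displacement = 280508 - 500000 = -219492 m

-219492 m


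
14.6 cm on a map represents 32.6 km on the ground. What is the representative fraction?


ground = 32.6 km = 3260000 cm; RF denominator = ground / map = 3260000 / 14.6 ≈ 223288; RF = 1:223288

1:223288


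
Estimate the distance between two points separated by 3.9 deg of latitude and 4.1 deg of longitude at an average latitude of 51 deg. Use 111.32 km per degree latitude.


dlat_km = 3.9 * 111.32 = 434.148
dlon_km = 4.1 * 111.32 * cos(51) ≈ 287.229
dist = sqrt(434.148^2 + 287.229^2) ≈ 520.6 km

520.6 km


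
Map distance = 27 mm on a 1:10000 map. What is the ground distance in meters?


ground = 27 mm * 10000 / 1000 = 270.0 m

270.0 m


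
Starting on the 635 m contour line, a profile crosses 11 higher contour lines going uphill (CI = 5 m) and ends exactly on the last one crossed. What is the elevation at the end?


elevation = 635 + 11 * 5 = 690 m

690 m


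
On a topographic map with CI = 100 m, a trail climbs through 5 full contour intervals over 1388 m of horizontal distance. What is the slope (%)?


elevation change = 5 * 100 = 500 m
slope = 500 / 1388 * 100 = 36.0%

36.0%


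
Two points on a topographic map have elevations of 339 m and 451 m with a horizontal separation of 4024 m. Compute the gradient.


gradient = (451 - 339) / 4024 = 112 / 4024 = 0.0278

0.0278


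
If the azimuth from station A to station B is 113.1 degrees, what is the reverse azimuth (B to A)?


back azimuth = (113.1 + 180) mod 360 = 293.1 degrees

293.1 degrees


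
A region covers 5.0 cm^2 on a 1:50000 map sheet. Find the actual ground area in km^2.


ground_area = 5.0 * (50000/100)^2 = 1250000.0 m^2 = 1.25 km^2

1.25 km^2


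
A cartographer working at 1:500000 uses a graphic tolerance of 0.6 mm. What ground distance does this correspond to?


ground = 0.6 mm * 500000 / 1000 = 300.0 m

300.0 m


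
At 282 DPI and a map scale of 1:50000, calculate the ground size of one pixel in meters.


pixel_cm = 2.54 / 282 ≈ 0.009007 cm
ground = pixel_cm * 50000 / 100 = 2.54 * 50000 / (282 * 100) = 127000 / 28200 ≈ 4.5 m

4.5 m


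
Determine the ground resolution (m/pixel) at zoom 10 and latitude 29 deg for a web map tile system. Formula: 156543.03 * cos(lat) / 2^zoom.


res = 156543.03 * cos(29) / 2^10 = 156543.03 * 0.87461971 / 1024 = 133.71 m/pixel

133.71 m/pixel


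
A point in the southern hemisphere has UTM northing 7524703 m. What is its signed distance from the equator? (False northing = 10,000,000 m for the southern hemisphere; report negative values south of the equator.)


For southern: actual = 7524703 - 10000000 = -2475297 m

-2475297 m


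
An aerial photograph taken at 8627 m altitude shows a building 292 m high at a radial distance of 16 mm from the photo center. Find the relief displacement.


d = h * r / H = 292 * 16 / 8627 = 0.54 mm

0.54 mm


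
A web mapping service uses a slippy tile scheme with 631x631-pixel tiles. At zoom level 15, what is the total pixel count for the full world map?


tiles per axis = 2^15 = 32768
total tiles = 32768^2 = 1073741824
pixels per axis = 32768 * 631 = 20676608
total pixels = 20676608^2 = 427522118385664

427522118385664 pixels


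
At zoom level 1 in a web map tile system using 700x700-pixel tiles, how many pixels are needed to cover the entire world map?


tiles per axis = 2^1 = 2
total tiles = 2^2 = 4
pixels per axis = 2 * 700 = 1400
total pixels = 1400^2 = 1960000

1960000 pixels


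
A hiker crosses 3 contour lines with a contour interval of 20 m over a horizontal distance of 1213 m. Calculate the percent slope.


elevation change = 3 * 20 = 60 m
slope = 60 / 1213 * 100 = 4.9%

4.9%


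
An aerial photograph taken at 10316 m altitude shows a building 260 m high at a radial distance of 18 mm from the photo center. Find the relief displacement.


d = h * r / H = 260 * 18 / 10316 = 0.45 mm

0.45 mm


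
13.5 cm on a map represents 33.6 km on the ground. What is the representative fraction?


ground = 33.6 km = 3360000 cm; RF denominator = ground / map = 3360000 / 13.5 ≈ 248889; RF = 1:248889

1:248889


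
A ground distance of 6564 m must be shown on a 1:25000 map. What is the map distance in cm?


map_cm = 6564 * 100 / 25000 = 26.256 cm ≈ 26.26 cm

26.26 cm


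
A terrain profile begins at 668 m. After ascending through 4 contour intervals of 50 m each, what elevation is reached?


elevation = 668 + 4 * 50 = 868 m

868 m


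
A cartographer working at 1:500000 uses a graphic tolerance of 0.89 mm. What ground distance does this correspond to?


ground = 0.89 mm * 500000 / 1000 = 445.0 m

445.0 m


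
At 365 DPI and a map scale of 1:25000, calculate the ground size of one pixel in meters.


pixel_cm = 2.54 / 365 ≈ 0.006959 cm
ground = pixel_cm * 25000 / 100 = 2.54 * 25000 / (365 * 100) = 63500 / 36500 ≈ 1.74 m

1.74 m


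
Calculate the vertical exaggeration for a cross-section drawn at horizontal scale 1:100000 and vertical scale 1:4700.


VE = horizontal_scale / vertical_scale = 100000 / 4700 ≈ 21.3

21.3x


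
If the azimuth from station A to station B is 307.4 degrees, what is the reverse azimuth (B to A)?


back azimuth = (307.4 + 180) mod 360 = 127.4 degrees

127.4 degrees


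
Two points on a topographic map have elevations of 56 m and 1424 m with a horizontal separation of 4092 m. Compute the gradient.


gradient = (1424 - 56) / 4092 = 1368 / 4092 = 0.3343

0.3343


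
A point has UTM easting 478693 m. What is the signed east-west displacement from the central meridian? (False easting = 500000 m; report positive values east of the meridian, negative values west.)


displacement = 478693 - 500000 = -21307 m

-21307 m


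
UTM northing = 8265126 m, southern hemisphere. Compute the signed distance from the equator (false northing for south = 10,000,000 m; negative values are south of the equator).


For southern: actual = 8265126 - 10000000 = -1734874 m

-1734874 m


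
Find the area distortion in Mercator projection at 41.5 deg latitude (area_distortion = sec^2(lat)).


area_distortion = 1/cos^2(41.5) = 1.783

1.783


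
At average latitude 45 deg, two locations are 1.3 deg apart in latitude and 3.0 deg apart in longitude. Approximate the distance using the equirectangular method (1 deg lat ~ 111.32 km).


dlat_km = 1.3 * 111.32 = 144.716
dlon_km = 3.0 * 111.32 * cos(45) ≈ 236.145
dist = sqrt(144.716^2 + 236.145^2) ≈ 277.0 km

277.0 km


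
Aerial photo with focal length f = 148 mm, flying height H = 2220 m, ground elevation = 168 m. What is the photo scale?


scale = f / (H - h) = 148 mm / 2052 m = 148 / 2052000 = 1:13865

1:13865


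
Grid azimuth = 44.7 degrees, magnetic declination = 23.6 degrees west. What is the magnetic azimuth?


magnetic azimuth = grid azimuth - declination (east +ve)
mag_az = 44.7 - -23.6 = 68.3 degrees

68.3 degrees


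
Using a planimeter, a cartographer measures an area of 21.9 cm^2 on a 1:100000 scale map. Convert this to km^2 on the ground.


ground_area = 21.9 * (100000/100)^2 = 21900000.0 m^2 = 21.9 km^2

21.9 km^2


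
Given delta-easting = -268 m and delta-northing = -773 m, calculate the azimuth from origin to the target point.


az = atan2(-268, -773) = -160.9 deg
adjusted to 0-360: 199.1 degrees

199.1 degrees


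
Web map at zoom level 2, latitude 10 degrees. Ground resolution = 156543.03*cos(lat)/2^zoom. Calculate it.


res = 156543.03 * cos(10) / 2^2 = 156543.03 * 0.98480775 / 4 = 38541.2 m/pixel

38541.2 m/pixel


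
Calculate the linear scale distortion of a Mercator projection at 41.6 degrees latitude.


SF = 1 / cos(41.6) = 1 / 0.747798 = 1.337

1.337


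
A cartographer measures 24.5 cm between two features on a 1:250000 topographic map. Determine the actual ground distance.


ground = 24.5 cm * 250000 / 100 = 61250.0 m = 61.25 km

61.25 km


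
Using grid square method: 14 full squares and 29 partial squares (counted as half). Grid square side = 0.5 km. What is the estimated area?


effective squares = 14 + 29 * 0.5 = 28.5
area = 28.5 * 0.25 = 7.125 km^2

7.125 km^2


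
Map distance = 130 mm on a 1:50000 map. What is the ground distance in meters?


ground = 130 mm * 50000 / 1000 = 6500.0 m

6500.0 m


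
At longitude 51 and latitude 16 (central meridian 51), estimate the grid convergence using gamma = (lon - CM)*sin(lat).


gamma = (51 - 51) * sin(16) = 0 * 0.275637 = 0.0 degrees

0.0 degrees


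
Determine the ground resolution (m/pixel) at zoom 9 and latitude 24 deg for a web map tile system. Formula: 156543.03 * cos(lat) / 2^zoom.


res = 156543.03 * cos(24) / 2^9 = 156543.03 * 0.91354546 / 512 = 279.31 m/pixel

279.31 m/pixel


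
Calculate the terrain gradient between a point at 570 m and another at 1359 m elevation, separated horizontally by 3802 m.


gradient = (1359 - 570) / 3802 = 789 / 3802 = 0.2075

0.2075


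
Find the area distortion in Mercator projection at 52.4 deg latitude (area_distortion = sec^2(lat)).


area_distortion = 1/cos^2(52.4) = 2.686

2.686


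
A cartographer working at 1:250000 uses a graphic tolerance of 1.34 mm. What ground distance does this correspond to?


ground = 1.34 mm * 250000 / 1000 = 335.0 m

335.0 m


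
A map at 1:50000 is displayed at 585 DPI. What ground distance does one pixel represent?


pixel_cm = 2.54 / 585 ≈ 0.004342 cm
ground = pixel_cm * 50000 / 100 = 2.54 * 50000 / (585 * 100) = 127000 / 58500 ≈ 2.17 m

2.17 m


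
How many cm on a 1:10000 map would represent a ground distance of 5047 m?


map_cm = 5047 * 100 / 10000 = 50.47 cm

50.47 cm


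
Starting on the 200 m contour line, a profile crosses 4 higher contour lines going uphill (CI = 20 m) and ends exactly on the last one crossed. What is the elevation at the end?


elevation = 200 + 4 * 20 = 280 m

280 m


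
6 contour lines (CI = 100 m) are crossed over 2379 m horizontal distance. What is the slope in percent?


elevation change = 6 * 100 = 600 m
slope = 600 / 2379 * 100 = 25.2%

25.2%


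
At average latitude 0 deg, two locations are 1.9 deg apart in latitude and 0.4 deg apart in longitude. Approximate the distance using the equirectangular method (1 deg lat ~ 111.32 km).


dlat_km = 1.9 * 111.32 = 211.508
dlon_km = 0.4 * 111.32 * cos(0) ≈ 44.528
dist = sqrt(211.508^2 + 44.528^2) ≈ 216.1 km

216.1 km


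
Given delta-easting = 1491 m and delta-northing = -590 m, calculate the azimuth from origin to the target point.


az = atan2(1491, -590) = 111.6 deg
adjusted to 0-360: 111.6 degrees

111.6 degrees


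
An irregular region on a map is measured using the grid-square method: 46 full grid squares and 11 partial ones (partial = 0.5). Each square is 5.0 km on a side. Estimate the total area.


effective squares = 46 + 11 * 0.5 = 51.5
area = 51.5 * 25.0 = 1287.5 km^2

1287.5 km^2


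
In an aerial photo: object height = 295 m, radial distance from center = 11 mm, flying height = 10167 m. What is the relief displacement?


d = h * r / H = 295 * 11 / 10167 = 0.32 mm

0.32 mm


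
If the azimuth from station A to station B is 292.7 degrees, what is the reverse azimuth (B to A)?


back azimuth = (292.7 + 180) mod 360 = 112.7 degrees

112.7 degrees


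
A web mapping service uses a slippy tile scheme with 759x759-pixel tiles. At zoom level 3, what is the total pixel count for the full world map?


tiles per axis = 2^3 = 8
total tiles = 8^2 = 64
pixels per axis = 8 * 759 = 6072
total pixels = 6072^2 = 36869184

36869184 pixels


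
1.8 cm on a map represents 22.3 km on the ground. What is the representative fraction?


ground = 22.3 km = 2230000 cm; RF denominator = ground / map = 2230000 / 1.8 ≈ 1238889; RF = 1:1238889

1:1238889


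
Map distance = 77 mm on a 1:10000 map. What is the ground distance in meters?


ground = 77 mm * 10000 / 1000 = 770.0 m

770.0 m


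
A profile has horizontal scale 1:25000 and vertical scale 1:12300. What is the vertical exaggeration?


VE = horizontal_scale / vertical_scale = 25000 / 12300 ≈ 2.0

2.0x


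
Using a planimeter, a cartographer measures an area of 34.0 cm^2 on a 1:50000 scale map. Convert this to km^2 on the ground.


ground_area = 34.0 * (50000/100)^2 = 8500000.0 m^2 = 8.5 km^2

8.5 km^2


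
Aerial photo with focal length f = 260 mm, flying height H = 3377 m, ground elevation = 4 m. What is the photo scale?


scale = f / (H - h) = 260 mm / 3373 m = 260 / 3373000 = 1:12973

1:12973


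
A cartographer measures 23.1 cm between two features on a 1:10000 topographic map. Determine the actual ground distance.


ground = 23.1 cm * 10000 / 100 = 2310.0 m = 2.31 km

2.31 km


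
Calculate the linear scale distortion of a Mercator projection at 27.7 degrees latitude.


SF = 1 / cos(27.7) = 1 / 0.885394 = 1.129

1.129


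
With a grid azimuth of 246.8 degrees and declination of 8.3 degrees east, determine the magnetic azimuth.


magnetic azimuth = grid azimuth - declination (east +ve)
mag_az = 246.8 - 8.3 = 238.5 degrees

238.5 degrees


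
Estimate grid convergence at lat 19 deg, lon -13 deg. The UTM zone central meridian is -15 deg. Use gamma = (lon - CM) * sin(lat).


gamma = (-13 - -15) * sin(19) = 2 * 0.325568 = 0.651 degrees

0.651 degrees


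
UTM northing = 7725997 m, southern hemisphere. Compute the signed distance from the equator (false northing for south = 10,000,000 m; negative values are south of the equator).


For southern: actual = 7725997 - 10000000 = -2274003 m

-2274003 m


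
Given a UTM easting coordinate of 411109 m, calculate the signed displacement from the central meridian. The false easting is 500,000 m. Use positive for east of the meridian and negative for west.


displacement = 411109 - 500000 = -88891 m

-88891 m


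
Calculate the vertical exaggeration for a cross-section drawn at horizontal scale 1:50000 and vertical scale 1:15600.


VE = horizontal_scale / vertical_scale = 50000 / 15600 ≈ 3.2

3.2x


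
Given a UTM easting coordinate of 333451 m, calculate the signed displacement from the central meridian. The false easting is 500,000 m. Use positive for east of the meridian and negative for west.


displacement = 333451 - 500000 = -166549 m

-166549 m


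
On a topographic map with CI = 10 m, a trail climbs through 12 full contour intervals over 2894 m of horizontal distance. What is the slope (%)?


elevation change = 12 * 10 = 120 m
slope = 120 / 2894 * 100 = 4.1%

4.1%


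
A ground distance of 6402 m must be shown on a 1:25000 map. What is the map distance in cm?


map_cm = 6402 * 100 / 25000 = 25.608 cm ≈ 25.61 cm

25.61 cm


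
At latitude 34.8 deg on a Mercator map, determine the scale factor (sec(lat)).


SF = 1 / cos(34.8) = 1 / 0.821149 = 1.218

1.218


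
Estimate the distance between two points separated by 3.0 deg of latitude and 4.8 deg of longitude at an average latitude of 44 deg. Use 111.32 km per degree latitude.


dlat_km = 3.0 * 111.32 = 333.96
dlon_km = 4.8 * 111.32 * cos(44) ≈ 384.369
dist = sqrt(333.96^2 + 384.369^2) ≈ 509.2 km

509.2 km


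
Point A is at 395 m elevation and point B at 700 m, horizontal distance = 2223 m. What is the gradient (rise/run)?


gradient = (700 - 395) / 2223 = 305 / 2223 = 0.1372

0.1372


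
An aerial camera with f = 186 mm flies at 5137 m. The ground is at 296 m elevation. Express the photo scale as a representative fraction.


scale = f / (H - h) = 186 mm / 4841 m = 186 / 4841000 = 1:26027

1:26027


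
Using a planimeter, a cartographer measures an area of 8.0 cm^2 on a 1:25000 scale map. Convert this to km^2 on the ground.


ground_area = 8.0 * (25000/100)^2 = 500000.0 m^2 = 0.5 km^2

0.5 km^2


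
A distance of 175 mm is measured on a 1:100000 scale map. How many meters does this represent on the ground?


ground = 175 mm * 100000 / 1000 = 17500.0 m

17500.0 m


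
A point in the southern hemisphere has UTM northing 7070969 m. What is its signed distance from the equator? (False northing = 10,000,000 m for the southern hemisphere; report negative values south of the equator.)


For southern: actual = 7070969 - 10000000 = -2929031 m

-2929031 m


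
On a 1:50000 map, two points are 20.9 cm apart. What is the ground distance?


ground = 20.9 cm * 50000 / 100 = 10450.0 m = 10.45 km

10.45 km


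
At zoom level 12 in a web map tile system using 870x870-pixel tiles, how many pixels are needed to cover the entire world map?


tiles per axis = 2^12 = 4096
total tiles = 4096^2 = 16777216
pixels per axis = 4096 * 870 = 3563520
total pixels = 3563520^2 = 12698674790400

12698674790400 pixels


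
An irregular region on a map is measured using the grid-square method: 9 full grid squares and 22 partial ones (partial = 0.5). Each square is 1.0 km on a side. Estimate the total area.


effective squares = 9 + 22 * 0.5 = 20.0
area = 20.0 * 1.0 = 20.0 km^2

20.0 km^2


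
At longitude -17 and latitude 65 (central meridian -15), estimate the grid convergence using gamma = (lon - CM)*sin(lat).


gamma = (-17 - -15) * sin(65) = -2 * 0.906308 = -1.813 degrees

-1.813 degrees


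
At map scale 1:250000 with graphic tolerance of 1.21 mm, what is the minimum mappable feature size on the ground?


ground = 1.21 mm * 250000 / 1000 = 302.5 m

302.5 m


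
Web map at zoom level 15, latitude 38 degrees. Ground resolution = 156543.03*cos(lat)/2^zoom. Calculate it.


res = 156543.03 * cos(38) / 2^15 = 156543.03 * 0.78801075 / 32768 = 3.76 m/pixel

3.76 m/pixel


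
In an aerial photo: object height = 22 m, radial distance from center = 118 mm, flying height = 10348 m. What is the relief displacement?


d = h * r / H = 22 * 118 / 10348 = 0.25 mm

0.25 mm


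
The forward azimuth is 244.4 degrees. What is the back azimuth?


back azimuth = (244.4 + 180) mod 360 = 64.4 degrees

64.4 degrees


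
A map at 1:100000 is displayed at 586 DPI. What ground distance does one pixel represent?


pixel_cm = 2.54 / 586 ≈ 0.004334 cm
ground = pixel_cm * 100000 / 100 = 2.54 * 100000 / (586 * 100) = 254000 / 58600 ≈ 4.33 m

4.33 m


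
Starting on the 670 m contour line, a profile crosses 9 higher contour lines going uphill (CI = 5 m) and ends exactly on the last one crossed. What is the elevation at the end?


elevation = 670 + 9 * 5 = 715 m

715 m


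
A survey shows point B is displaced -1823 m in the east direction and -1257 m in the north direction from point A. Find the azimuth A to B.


az = atan2(-1823, -1257) = -124.6 deg
adjusted to 0-360: 235.4 degrees

235.4 degrees


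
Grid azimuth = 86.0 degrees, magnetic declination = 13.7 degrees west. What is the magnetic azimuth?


magnetic azimuth = grid azimuth - declination (east +ve)
mag_az = 86.0 - -13.7 = 99.7 degrees

99.7 degrees


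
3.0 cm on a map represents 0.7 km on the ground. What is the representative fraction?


ground = 0.7 km = 70000 cm; RF denominator = ground / map = 70000 / 3.0 ≈ 23333; RF = 1:23333

1:23333


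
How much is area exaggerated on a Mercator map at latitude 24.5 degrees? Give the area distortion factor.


area_distortion = 1/cos^2(24.5) = 1.208

1.208


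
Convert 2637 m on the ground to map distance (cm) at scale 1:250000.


map_cm = 2637 * 100 / 250000 = 1.0548 cm ≈ 1.05 cm

1.05 cm


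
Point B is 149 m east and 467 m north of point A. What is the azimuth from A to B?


az = atan2(149, 467) = 17.7 deg
adjusted to 0-360: 17.7 degrees

17.7 degrees


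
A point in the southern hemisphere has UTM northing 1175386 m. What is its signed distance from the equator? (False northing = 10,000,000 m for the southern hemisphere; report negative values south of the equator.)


For southern: actual = 1175386 - 10000000 = -8824614 m

-8824614 m


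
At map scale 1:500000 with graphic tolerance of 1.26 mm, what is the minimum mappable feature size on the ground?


ground = 1.26 mm * 500000 / 1000 = 630.0 m

630.0 m


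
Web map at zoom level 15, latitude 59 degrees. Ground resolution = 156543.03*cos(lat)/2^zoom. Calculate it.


res = 156543.03 * cos(59) / 2^15 = 156543.03 * 0.51503807 / 32768 = 2.46 m/pixel

2.46 m/pixel


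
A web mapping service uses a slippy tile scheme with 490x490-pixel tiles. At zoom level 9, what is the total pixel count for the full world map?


tiles per axis = 2^9 = 512
total tiles = 512^2 = 262144
pixels per axis = 512 * 490 = 250880
total pixels = 250880^2 = 62940774400

62940774400 pixels


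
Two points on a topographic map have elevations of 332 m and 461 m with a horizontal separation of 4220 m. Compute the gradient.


gradient = (461 - 332) / 4220 = 129 / 4220 = 0.0306

0.0306


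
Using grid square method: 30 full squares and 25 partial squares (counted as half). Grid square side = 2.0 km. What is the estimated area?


effective squares = 30 + 25 * 0.5 = 42.5
area = 42.5 * 4.0 = 170.0 km^2

170.0 km^2


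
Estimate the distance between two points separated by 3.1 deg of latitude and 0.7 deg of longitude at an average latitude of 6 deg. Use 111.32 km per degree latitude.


dlat_km = 3.1 * 111.32 = 345.092
dlon_km = 0.7 * 111.32 * cos(6) ≈ 77.497
dist = sqrt(345.092^2 + 77.497^2) ≈ 353.7 km

353.7 km


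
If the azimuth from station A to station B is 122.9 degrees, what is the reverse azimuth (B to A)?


back azimuth = (122.9 + 180) mod 360 = 302.9 degrees

302.9 degrees


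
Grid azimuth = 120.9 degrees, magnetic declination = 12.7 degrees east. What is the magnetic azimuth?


magnetic azimuth = grid azimuth - declination (east +ve)
mag_az = 120.9 - 12.7 = 108.2 degrees

108.2 degrees


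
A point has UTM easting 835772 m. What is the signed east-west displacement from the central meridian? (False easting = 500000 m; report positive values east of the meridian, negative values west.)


displacement = 835772 - 500000 = 335772 m

335772 m


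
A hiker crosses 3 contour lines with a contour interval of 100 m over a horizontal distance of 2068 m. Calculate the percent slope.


elevation change = 3 * 100 = 300 m
slope = 300 / 2068 * 100 = 14.5%

14.5%


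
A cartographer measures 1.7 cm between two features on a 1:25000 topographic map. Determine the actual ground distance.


ground = 1.7 cm * 25000 / 100 = 425.0 m

425.0 m


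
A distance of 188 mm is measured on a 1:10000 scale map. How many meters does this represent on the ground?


ground = 188 mm * 10000 / 1000 = 1880.0 m

1880.0 m


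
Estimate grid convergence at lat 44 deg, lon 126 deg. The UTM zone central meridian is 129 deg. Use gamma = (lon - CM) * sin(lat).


gamma = (126 - 129) * sin(44) = -3 * 0.694658 = -2.084 degrees

-2.084 degrees


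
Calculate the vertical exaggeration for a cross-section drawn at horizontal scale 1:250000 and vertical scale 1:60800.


VE = horizontal_scale / vertical_scale = 250000 / 60800 ≈ 4.1

4.1x


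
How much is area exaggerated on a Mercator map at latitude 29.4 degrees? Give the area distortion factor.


area_distortion = 1/cos^2(29.4) = 1.317

1.317


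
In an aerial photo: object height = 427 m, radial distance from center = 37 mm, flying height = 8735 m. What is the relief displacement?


d = h * r / H = 427 * 37 / 8735 = 1.81 mm

1.81 mm


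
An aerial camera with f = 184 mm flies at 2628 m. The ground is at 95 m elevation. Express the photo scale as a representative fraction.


scale = f / (H - h) = 184 mm / 2533 m = 184 / 2533000 = 1:13766

1:13766


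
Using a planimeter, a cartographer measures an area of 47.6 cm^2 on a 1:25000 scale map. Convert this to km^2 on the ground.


ground_area = 47.6 * (25000/100)^2 = 2975000.0 m^2 = 2.975 km^2

2.975 km^2


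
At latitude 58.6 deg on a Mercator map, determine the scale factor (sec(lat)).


SF = 1 / cos(58.6) = 1 / 0.52101 = 1.919

1.919


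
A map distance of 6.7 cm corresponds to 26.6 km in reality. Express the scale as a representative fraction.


ground = 26.6 km = 2660000 cm; RF denominator = ground / map = 2660000 / 6.7 ≈ 397015; RF = 1:397015

1:397015


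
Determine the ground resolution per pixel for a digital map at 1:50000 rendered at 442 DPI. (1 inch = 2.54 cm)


pixel_cm = 2.54 / 442 ≈ 0.005747 cm
ground = pixel_cm * 50000 / 100 = 2.54 * 50000 / (442 * 100) = 127000 / 44200 ≈ 2.87 m

2.87 m


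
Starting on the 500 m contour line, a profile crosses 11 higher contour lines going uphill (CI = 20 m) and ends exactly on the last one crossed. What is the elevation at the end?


elevation = 500 + 11 * 20 = 720 m

720 m


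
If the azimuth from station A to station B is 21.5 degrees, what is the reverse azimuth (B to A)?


back azimuth = (21.5 + 180) mod 360 = 201.5 degrees

201.5 degrees


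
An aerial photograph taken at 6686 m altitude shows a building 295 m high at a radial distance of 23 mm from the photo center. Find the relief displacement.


d = h * r / H = 295 * 23 / 6686 = 1.01 mm

1.01 mm


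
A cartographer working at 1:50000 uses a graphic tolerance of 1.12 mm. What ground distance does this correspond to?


ground = 1.12 mm * 50000 / 1000 = 56.0 m

56.0 m


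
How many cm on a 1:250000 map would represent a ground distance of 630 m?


map_cm = 630 * 100 / 250000 = 0.252 cm ≈ 0.25 cm

0.25 cm


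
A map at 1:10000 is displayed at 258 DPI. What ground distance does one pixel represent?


pixel_cm = 2.54 / 258 ≈ 0.009845 cm
ground = pixel_cm * 10000 / 100 = 2.54 * 10000 / (258 * 100) = 25400 / 25800 ≈ 0.98 m

0.98 m


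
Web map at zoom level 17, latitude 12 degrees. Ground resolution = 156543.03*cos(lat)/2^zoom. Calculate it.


res = 156543.03 * cos(12) / 2^17 = 156543.03 * 0.9781476 / 131072 = 1.17 m/pixel

1.17 m/pixel


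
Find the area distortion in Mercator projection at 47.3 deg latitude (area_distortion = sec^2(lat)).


area_distortion = 1/cos^2(47.3) = 2.174

2.174


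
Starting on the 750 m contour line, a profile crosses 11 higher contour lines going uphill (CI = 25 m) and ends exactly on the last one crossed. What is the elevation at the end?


elevation = 750 + 11 * 25 = 1025 m

1025 m


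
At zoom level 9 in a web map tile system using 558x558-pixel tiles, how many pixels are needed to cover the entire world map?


tiles per axis = 2^9 = 512
total tiles = 512^2 = 262144
pixels per axis = 512 * 558 = 285696
total pixels = 285696^2 = 81622204416

81622204416 pixels


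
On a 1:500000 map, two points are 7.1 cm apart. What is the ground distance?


ground = 7.1 cm * 500000 / 100 = 35500.0 m = 35.5 km

35.5 km


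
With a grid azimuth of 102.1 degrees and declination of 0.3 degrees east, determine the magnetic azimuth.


magnetic azimuth = grid azimuth - declination (east +ve)
mag_az = 102.1 - 0.3 = 101.8 degrees

101.8 degrees


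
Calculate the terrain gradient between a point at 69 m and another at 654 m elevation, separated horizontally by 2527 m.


gradient = (654 - 69) / 2527 = 585 / 2527 = 0.2315

0.2315


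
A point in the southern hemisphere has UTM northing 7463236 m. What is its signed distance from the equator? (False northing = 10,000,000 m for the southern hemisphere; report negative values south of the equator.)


For southern: actual = 7463236 - 10000000 = -2536764 m

-2536764 m


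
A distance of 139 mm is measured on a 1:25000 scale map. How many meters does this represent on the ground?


ground = 139 mm * 25000 / 1000 = 3475.0 m

3475.0 m


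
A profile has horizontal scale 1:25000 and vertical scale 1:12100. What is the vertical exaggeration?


VE = horizontal_scale / vertical_scale = 25000 / 12100 ≈ 2.1

2.1x


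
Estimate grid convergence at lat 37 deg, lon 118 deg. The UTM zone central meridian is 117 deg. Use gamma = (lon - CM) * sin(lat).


gamma = (118 - 117) * sin(37) = 1 * 0.601815 = 0.602 degrees

0.602 degrees


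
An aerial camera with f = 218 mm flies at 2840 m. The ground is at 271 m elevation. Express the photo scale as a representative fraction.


scale = f / (H - h) = 218 mm / 2569 m = 218 / 2569000 = 1:11784

1:11784


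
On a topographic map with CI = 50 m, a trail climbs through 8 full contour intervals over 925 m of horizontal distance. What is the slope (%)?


elevation change = 8 * 50 = 400 m
slope = 400 / 925 * 100 = 43.2%

43.2%


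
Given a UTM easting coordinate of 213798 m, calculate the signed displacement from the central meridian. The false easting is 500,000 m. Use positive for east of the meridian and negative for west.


displacement = 213798 - 500000 = -286202 m

-286202 m


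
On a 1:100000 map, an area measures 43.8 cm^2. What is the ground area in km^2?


ground_area = 43.8 * (100000/100)^2 = 43800000.0 m^2 = 43.8 km^2

43.8 km^2


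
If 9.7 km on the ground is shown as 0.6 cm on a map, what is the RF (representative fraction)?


ground = 9.7 km = 970000 cm; RF denominator = ground / map = 970000 / 0.6 ≈ 1616667; RF = 1:1616667

1:1616667


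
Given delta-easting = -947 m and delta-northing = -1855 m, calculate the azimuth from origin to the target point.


az = atan2(-947, -1855) = -153.0 deg
adjusted to 0-360: 207.0 degrees

207.0 degrees


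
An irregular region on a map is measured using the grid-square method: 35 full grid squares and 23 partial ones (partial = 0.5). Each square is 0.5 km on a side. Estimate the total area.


effective squares = 35 + 23 * 0.5 = 46.5
area = 46.5 * 0.25 = 11.625 km^2

11.625 km^2


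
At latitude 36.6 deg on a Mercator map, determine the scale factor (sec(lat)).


SF = 1 / cos(36.6) = 1 / 0.802817 = 1.246

1.246


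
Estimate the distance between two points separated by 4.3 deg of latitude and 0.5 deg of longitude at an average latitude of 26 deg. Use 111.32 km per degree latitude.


dlat_km = 4.3 * 111.32 = 478.676
dlon_km = 0.5 * 111.32 * cos(26) ≈ 50.027
dist = sqrt(478.676^2 + 50.027^2) ≈ 481.3 km

481.3 km


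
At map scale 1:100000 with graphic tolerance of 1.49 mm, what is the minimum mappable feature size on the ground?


ground = 1.49 mm * 100000 / 1000 = 149.0 m

149.0 m


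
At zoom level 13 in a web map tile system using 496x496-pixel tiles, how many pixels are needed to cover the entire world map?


tiles per axis = 2^13 = 8192
total tiles = 8192^2 = 67108864
pixels per axis = 8192 * 496 = 4063232
total pixels = 4063232^2 = 16509854285824

16509854285824 pixels


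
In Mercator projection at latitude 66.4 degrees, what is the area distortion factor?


area_distortion = 1/cos^2(66.4) = 6.239

6.239


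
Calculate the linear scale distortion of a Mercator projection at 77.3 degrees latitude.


SF = 1 / cos(77.3) = 1 / 0.219846 = 4.549

4.549


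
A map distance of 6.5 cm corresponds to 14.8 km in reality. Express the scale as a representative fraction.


ground = 14.8 km = 1480000 cm; RF denominator = ground / map = 1480000 / 6.5 ≈ 227692; RF = 1:227692

1:227692


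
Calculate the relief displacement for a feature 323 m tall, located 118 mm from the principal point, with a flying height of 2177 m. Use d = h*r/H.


d = h * r / H = 323 * 118 / 2177 = 17.51 mm

17.51 mm


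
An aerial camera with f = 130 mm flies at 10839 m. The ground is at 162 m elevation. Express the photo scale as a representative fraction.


scale = f / (H - h) = 130 mm / 10677 m = 130 / 10677000 = 1:82131

1:82131


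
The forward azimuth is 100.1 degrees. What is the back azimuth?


back azimuth = (100.1 + 180) mod 360 = 280.1 degrees

280.1 degrees


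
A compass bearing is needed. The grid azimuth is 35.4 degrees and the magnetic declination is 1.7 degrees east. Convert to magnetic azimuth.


magnetic azimuth = grid azimuth - declination (east +ve)
mag_az = 35.4 - 1.7 = 33.7 degrees

33.7 degrees


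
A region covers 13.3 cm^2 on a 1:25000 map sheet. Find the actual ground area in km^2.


ground_area = 13.3 * (25000/100)^2 = 831250.0 m^2 = 0.83125 km^2 ≈ 0.831 km^2

0.831 km^2


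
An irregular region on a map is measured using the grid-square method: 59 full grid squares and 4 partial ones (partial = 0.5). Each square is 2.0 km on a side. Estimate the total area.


effective squares = 59 + 4 * 0.5 = 61.0
area = 61.0 * 4.0 = 244.0 km^2

244.0 km^2


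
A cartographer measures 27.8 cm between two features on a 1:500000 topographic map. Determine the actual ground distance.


ground = 27.8 cm * 500000 / 100 = 139000.0 m = 139.0 km

139.0 km


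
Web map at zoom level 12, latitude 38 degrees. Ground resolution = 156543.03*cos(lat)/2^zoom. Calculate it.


res = 156543.03 * cos(38) / 2^12 = 156543.03 * 0.78801075 / 4096 = 30.12 m/pixel

30.12 m/pixel


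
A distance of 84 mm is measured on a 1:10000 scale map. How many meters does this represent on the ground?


ground = 84 mm * 10000 / 1000 = 840.0 m

840.0 m


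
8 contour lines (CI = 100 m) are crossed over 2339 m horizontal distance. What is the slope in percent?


elevation change = 8 * 100 = 800 m
slope = 800 / 2339 * 100 = 34.2%

34.2%


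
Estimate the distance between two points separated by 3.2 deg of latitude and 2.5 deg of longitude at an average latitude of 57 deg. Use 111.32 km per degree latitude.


dlat_km = 3.2 * 111.32 = 356.224
dlon_km = 2.5 * 111.32 * cos(57) ≈ 151.573
dist = sqrt(356.224^2 + 151.573^2) ≈ 387.1 km

387.1 km


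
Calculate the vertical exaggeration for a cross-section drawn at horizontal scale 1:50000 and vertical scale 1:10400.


VE = horizontal_scale / vertical_scale = 50000 / 10400 ≈ 4.8

4.8x


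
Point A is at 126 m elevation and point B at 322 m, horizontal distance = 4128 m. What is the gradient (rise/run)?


gradient = (322 - 126) / 4128 = 196 / 4128 = 0.0475

0.0475


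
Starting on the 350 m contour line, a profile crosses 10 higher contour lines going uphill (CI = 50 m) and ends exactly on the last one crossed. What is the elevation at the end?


elevation = 350 + 10 * 50 = 850 m

850 m


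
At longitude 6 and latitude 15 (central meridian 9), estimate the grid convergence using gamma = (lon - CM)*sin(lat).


gamma = (6 - 9) * sin(15) = -3 * 0.258819 = -0.776 degrees

-0.776 degrees


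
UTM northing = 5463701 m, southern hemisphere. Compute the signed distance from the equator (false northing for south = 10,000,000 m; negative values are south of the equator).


For southern: actual = 5463701 - 10000000 = -4536299 m

-4536299 m


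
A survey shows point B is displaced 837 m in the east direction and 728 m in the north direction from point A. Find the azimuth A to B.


az = atan2(837, 728) = 49.0 deg
adjusted to 0-360: 49.0 degrees

49.0 degrees


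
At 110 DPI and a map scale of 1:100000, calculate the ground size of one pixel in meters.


pixel_cm = 2.54 / 110 ≈ 0.023091 cm
ground = pixel_cm * 100000 / 100 = 2.54 * 100000 / (110 * 100) = 254000 / 11000 ≈ 23.09 m

23.09 m


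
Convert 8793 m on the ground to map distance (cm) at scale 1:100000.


map_cm = 8793 * 100 / 100000 = 8.793 cm ≈ 8.79 cm

8.79 cm


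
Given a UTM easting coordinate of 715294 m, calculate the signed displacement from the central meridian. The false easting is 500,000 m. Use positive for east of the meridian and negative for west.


displacement = 715294 - 500000 = 215294 m

215294 m


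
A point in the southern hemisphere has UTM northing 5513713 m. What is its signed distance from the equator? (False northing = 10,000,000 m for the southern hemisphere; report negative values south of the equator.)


For southern: actual = 5513713 - 10000000 = -4486287 m

-4486287 m


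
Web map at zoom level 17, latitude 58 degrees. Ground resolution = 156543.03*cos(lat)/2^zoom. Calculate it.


res = 156543.03 * cos(58) / 2^17 = 156543.03 * 0.52991926 / 131072 = 0.63 m/pixel

0.63 m/pixel


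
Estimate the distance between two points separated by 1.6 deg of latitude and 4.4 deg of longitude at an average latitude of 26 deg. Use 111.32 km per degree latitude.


dlat_km = 1.6 * 111.32 = 178.112
dlon_km = 4.4 * 111.32 * cos(26) ≈ 440.237
dist = sqrt(178.112^2 + 440.237^2) ≈ 474.9 km

474.9 km


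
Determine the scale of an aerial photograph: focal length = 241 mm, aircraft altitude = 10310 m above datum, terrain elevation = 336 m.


scale = f / (H - h) = 241 mm / 9974 m = 241 / 9974000 = 1:41386

1:41386


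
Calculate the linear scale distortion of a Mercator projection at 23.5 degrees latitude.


SF = 1 / cos(23.5) = 1 / 0.91706 = 1.09

1.09


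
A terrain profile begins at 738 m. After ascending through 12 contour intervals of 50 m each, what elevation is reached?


elevation = 738 + 12 * 50 = 1338 m

1338 m


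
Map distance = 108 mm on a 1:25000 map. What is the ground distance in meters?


ground = 108 mm * 25000 / 1000 = 2700.0 m

2700.0 m


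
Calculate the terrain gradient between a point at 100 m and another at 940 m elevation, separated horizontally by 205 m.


gradient = (940 - 100) / 205 = 840 / 205 = 4.0976

4.0976


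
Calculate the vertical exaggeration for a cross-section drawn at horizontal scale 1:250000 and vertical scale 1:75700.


VE = horizontal_scale / vertical_scale = 250000 / 75700 ≈ 3.3

3.3x
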